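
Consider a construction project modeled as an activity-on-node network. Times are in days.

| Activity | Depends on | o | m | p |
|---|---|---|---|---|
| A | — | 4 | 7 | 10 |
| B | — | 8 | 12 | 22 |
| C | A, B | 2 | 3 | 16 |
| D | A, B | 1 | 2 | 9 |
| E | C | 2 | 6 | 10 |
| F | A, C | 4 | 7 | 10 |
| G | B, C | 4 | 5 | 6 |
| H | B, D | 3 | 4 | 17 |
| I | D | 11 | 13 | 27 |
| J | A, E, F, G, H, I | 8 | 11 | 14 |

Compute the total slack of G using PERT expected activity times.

8 days

te_A = (4 + 4·7 + 10)/6 = 42/6 = 7
te_B = (8 + 4·12 + 22)/6 = 78/6 = 13
te_C = (2 + 4·3 + 16)/6 = 30/6 = 5
te_D = (1 + 4·2 + 9)/6 = 18/6 = 3
te_E = (2 + 4·6 + 10)/6 = 36/6 = 6
te_F = (4 + 4·7 + 10)/6 = 42/6 = 7
te_G = (4 + 4·5 + 6)/6 = 30/6 = 5
te_H = (3 + 4·4 + 17)/6 = 36/6 = 6
te_I = (11 + 4·13 + 27)/6 = 90/6 = 15
te_J = (8 + 4·11 + 14)/6 = 66/6 = 11

Forward pass:
ES_A = 0; EF_A = 7
ES_B = 0; EF_B = 13
ES_C = max(EF_A=7, EF_B=13) = 13; EF_C = 13+5 = 18
ES_D = max(EF_A=7, EF_B=13) = 13; EF_D = 13+3 = 16
ES_E = 18; EF_E = 18+6 = 24
ES_F = max(EF_A=7, EF_C=18) = 18; EF_F = 18+7 = 25
ES_G = max(EF_B=13, EF_C=18) = 18; EF_G = 18+5 = 23
ES_H = max(EF_B=13, EF_D=16) = 16; EF_H = 16+6 = 22
ES_I = 16; EF_I = 16+15 = 31
ES_J = max(EF_A=7, EF_E=24, EF_F=25, EF_G=23, EF_H=22, EF_I=31) = 31; EF_J = 31+11 = 42
Expected project duration μ = 42 days. Critical path: B → D → I → J.

Backward pass:
LF_J = 42; LS_J = 42−11 = 31
LF_I = LS_J = 31; LS_I = 31−15 = 16
LF_H = LS_J = 31; LS_H = 31−6 = 25
LF_G = LS_J = 31; LS_G = 31−5 = 26
LF_F = LS_J = 31; LS_F = 31−7 = 24
LF_E = LS_J = 31; LS_E = 31−6 = 25
LF_D = min(LS_H=25, LS_I=16) = 16; LS_D = 16−3 = 13
LF_C = min(LS_E=25, LS_F=24, LS_G=26) = 24; LS_C = 24−5 = 19
LF_B = min(LS_C=19, LS_D=13, LS_G=26, LS_H=25) = 13; LS_B = 13−13 = 0
LF_A = min(LS_C=19, LS_D=13, LS_F=24, LS_J=31) = 13; LS_A = 13−7 = 6
Slack_G = LS_G − ES_G = 26 − 18 = 8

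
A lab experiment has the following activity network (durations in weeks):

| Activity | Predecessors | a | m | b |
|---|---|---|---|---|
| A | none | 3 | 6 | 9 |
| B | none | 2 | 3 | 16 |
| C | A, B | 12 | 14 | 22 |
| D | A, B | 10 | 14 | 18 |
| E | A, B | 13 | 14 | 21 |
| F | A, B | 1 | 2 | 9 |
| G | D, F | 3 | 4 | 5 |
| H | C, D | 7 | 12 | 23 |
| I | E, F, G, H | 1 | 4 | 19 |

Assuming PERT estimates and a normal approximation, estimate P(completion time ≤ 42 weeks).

te_A = (3 + 4·6 + 9)/6 = 36/6 = 6; σ²_A = ((9−3)/6)² = 1.000
te_B = (2 + 4·3 + 16)/6 = 30/6 = 5; σ²_B = ((16−2)/6)² = 5.444
te_C = (12 + 4·14 + 22)/6 = 90/6 = 15; σ²_C = ((22−12)/6)² = 2.778
te_D = (10 + 4·14 + 18)/6 = 84/6 = 14; σ²_D = ((18−10)/6)² = 1.778
te_E = (13 + 4·14 + 21)/6 = 90/6 = 15; σ²_E = ((21−13)/6)² = 1.778
te_F = (1 + 4·2 + 9)/6 = 18/6 = 3; σ²_F = ((9−1)/6)² = 1.778
te_G = (3 + 4·4 + 5)/6 = 24/6 = 4; σ²_G = ((5−3)/6)² = 0.111
te_H = (7 + 4·12 + 23)/6 = 78/6 = 13; σ²_H = ((23−7)/6)² = 7.111
te_I = (1 + 4·4 + 19)/6 = 36/6 = 6; σ²_I = ((19−1)/6)² = 9.000

Forward pass:
ES_A = 0; EF_A = 6
ES_B = 0; EF_B = 5
ES_C = max(EF_A=6, EF_B=5) = 6; EF_C = 6+15 = 21
ES_D = max(EF_A=6, EF_B=5) = 6; EF_D = 6+14 = 20
ES_E = max(EF_A=6, EF_B=5) = 6; EF_E = 6+15 = 21
ES_F = max(EF_A=6, EF_B=5) = 6; EF_F = 6+3 = 9
ES_G = max(EF_D=20, EF_F=9) = 20; EF_G = 20+4 = 24
ES_H = max(EF_C=21, EF_D=20) = 21; EF_H = 21+13 = 34
ES_I = max(EF_E=21, EF_F=9, EF_G=24, EF_H=34) = 34; EF_I = 34+6 = 40
Expected project duration μ = 40 weeks. Critical path: A → C → H → I.

Variance along critical path = 1.000 + 2.778 + 7.111 + 9.000 = 19.889; σ = √19.889 = 4.460 weeks.
Z = (42 − 40) / 4.460 = 0.448
P(T ≤ 42) = Φ(0.448) ≈ 0.673

0.673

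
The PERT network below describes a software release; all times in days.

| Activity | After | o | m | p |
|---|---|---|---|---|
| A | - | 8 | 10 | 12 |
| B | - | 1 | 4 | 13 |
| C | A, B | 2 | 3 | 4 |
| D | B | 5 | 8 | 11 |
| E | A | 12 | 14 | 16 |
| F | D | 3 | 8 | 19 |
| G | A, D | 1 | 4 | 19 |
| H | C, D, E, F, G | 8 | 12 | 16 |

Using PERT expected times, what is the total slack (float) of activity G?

te_A = (8 + 4·10 + 12)/6 = 60/6 = 10
te_B = (1 + 4·4 + 13)/6 = 30/6 = 5
te_C = (2 + 4·3 + 4)/6 = 18/6 = 3
te_D = (5 + 4·8 + 11)/6 = 48/6 = 8
te_E = (12 + 4·14 + 16)/6 = 84/6 = 14
te_F = (3 + 4·8 + 19)/6 = 54/6 = 9
te_G = (1 + 4·4 + 19)/6 = 36/6 = 6
te_H = (8 + 4·12 + 16)/6 = 72/6 = 12

Forward pass:
ES_A = 0; EF_A = 10
ES_B = 0; EF_B = 5
ES_C = max(EF_A=10, EF_B=5) = 10; EF_C = 10+3 = 13
ES_D = 5; EF_D = 5+8 = 13
ES_E = 10; EF_E = 10+14 = 24
ES_F = 13; EF_F = 13+9 = 22
ES_G = max(EF_A=10, EF_D=13) = 13; EF_G = 13+6 = 19
ES_H = max(EF_C=13, EF_D=13, EF_E=24, EF_F=22, EF_G=19) = 24; EF_H = 24+12 = 36
Expected project duration μ = 36 days. Critical path: A → E → H.

Backward pass:
LF_H = 36; LS_H = 36−12 = 24
LF_G = LS_H = 24; LS_G = 24−6 = 18
LF_F = LS_H = 24; LS_F = 24−9 = 15
LF_E = LS_H = 24; LS_E = 24−14 = 10
LF_D = min(LS_F=15, LS_G=18, LS_H=24) = 15; LS_D = 15−8 = 7
LF_C = LS_H = 24; LS_C = 24−3 = 21
LF_B = min(LS_C=21, LS_D=7) = 7; LS_B = 7−5 = 2
LF_A = min(LS_C=21, LS_E=10, LS_G=18) = 10; LS_A = 10−10 = 0
Slack_G = LS_G − ES_G = 18 − 13 = 5

5 days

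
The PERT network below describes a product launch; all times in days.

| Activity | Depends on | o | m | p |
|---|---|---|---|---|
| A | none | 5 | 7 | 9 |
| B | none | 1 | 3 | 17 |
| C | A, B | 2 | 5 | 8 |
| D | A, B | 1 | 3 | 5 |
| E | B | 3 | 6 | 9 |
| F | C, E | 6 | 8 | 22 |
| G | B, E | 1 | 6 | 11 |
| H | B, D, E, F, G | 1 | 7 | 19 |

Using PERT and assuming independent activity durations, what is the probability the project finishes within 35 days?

0.884

te_A = (5 + 4·7 + 9)/6 = 42/6 = 7; σ²_A = ((9−5)/6)² = 0.444
te_B = (1 + 4·3 + 17)/6 = 30/6 = 5; σ²_B = ((17−1)/6)² = 7.111
te_C = (2 + 4·5 + 8)/6 = 30/6 = 5; σ²_C = ((8−2)/6)² = 1.000
te_D = (1 + 4·3 + 5)/6 = 18/6 = 3; σ²_D = ((5−1)/6)² = 0.444
te_E = (3 + 4·6 + 9)/6 = 36/6 = 6; σ²_E = ((9−3)/6)² = 1.000
te_F = (6 + 4·8 + 22)/6 = 60/6 = 10; σ²_F = ((22−6)/6)² = 7.111
te_G = (1 + 4·6 + 11)/6 = 36/6 = 6; σ²_G = ((11−1)/6)² = 2.778
te_H = (1 + 4·7 + 19)/6 = 48/6 = 8; σ²_H = ((19−1)/6)² = 9.000

Forward pass:
ES_A = 0; EF_A = 7
ES_B = 0; EF_B = 5
ES_C = max(EF_A=7, EF_B=5) = 7; EF_C = 7+5 = 12
ES_D = max(EF_A=7, EF_B=5) = 7; EF_D = 7+3 = 10
ES_E = 5; EF_E = 5+6 = 11
ES_F = max(EF_C=12, EF_E=11) = 12; EF_F = 12+10 = 22
ES_G = max(EF_B=5, EF_E=11) = 11; EF_G = 11+6 = 17
ES_H = max(EF_B=5, EF_D=10, EF_E=11, EF_F=22, EF_G=17) = 22; EF_H = 22+8 = 30
Expected project duration μ = 30 days. Critical path: A → C → F → H.

Variance along critical path = 0.444 + 1.000 + 7.111 + 9.000 = 17.556; σ = √17.556 = 4.190 days.
Z = (35 − 30) / 4.190 = 1.193
P(T ≤ 35) = Φ(1.193) ≈ 0.884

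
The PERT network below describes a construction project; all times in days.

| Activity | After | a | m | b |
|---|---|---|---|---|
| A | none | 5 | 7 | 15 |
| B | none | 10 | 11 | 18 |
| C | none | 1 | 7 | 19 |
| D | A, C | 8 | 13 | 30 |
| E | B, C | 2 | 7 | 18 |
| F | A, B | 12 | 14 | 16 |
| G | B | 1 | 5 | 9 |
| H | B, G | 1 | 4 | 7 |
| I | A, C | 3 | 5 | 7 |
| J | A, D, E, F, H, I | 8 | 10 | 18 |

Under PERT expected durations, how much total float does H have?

5 days

te_A = (5 + 4·7 + 15)/6 = 48/6 = 8
te_B = (10 + 4·11 + 18)/6 = 72/6 = 12
te_C = (1 + 4·7 + 19)/6 = 48/6 = 8
te_D = (8 + 4·13 + 30)/6 = 90/6 = 15
te_E = (2 + 4·7 + 18)/6 = 48/6 = 8
te_F = (12 + 4·14 + 16)/6 = 84/6 = 14
te_G = (1 + 4·5 + 9)/6 = 30/6 = 5
te_H = (1 + 4·4 + 7)/6 = 24/6 = 4
te_I = (3 + 4·5 + 7)/6 = 30/6 = 5
te_J = (8 + 4·10 + 18)/6 = 66/6 = 11

Forward pass:
ES_A = 0; EF_A = 8
ES_B = 0; EF_B = 12
ES_C = 0; EF_C = 8
ES_D = max(EF_A=8, EF_C=8) = 8; EF_D = 8+15 = 23
ES_E = max(EF_B=12, EF_C=8) = 12; EF_E = 12+8 = 20
ES_F = max(EF_A=8, EF_B=12) = 12; EF_F = 12+14 = 26
ES_G = 12; EF_G = 12+5 = 17
ES_H = max(EF_B=12, EF_G=17) = 17; EF_H = 17+4 = 21
ES_I = max(EF_A=8, EF_C=8) = 8; EF_I = 8+5 = 13
ES_J = max(EF_A=8, EF_D=23, EF_E=20, EF_F=26, EF_H=21, EF_I=13) = 26; EF_J = 26+11 = 37
Expected project duration μ = 37 days. Critical path: B → F → J.

Backward pass:
LF_J = 37; LS_J = 37−11 = 26
LF_I = LS_J = 26; LS_I = 26−5 = 21
LF_H = LS_J = 26; LS_H = 26−4 = 22
LF_G = LS_H = 22; LS_G = 22−5 = 17
LF_F = LS_J = 26; LS_F = 26−14 = 12
LF_E = LS_J = 26; LS_E = 26−8 = 18
LF_D = LS_J = 26; LS_D = 26−15 = 11
LF_C = min(LS_D=11, LS_E=18, LS_I=21) = 11; LS_C = 11−8 = 3
LF_B = min(LS_E=18, LS_F=12, LS_G=17, LS_H=22) = 12; LS_B = 12−12 = 0
LF_A = min(LS_D=11, LS_F=12, LS_I=21, LS_J=26) = 11; LS_A = 11−8 = 3
Slack_H = LS_H − ES_H = 22 − 17 = 5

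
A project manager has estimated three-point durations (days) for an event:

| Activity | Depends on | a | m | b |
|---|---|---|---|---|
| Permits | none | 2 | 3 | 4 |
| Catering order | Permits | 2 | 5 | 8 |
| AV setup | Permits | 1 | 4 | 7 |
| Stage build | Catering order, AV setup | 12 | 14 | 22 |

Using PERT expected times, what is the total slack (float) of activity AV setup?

1 days

te_Permits = (2 + 4·3 + 4)/6 = 18/6 = 3
te_Catering order = (2 + 4·5 + 8)/6 = 30/6 = 5
te_AV setup = (1 + 4·4 + 7)/6 = 24/6 = 4
te_Stage build = (12 + 4·14 + 22)/6 = 90/6 = 15

Forward pass:
ES_Permits = 0; EF_Permits = 3
ES_Catering order = 3; EF_Catering order = 3+5 = 8
ES_AV setup = 3; EF_AV setup = 3+4 = 7
ES_Stage build = max(EF_Catering order=8, EF_AV setup=7) = 8; EF_Stage build = 8+15 = 23
Expected project duration μ = 23 days. Critical path: Permits → Catering order → Stage build.

Backward pass:
LF_Stage build = 23; LS_Stage build = 23−15 = 8
LF_AV setup = LS_Stage build = 8; LS_AV setup = 8−4 = 4
LF_Catering order = LS_Stage build = 8; LS_Catering order = 8−5 = 3
LF_Permits = min(LS_Catering order=3, LS_AV setup=4) = 3; LS_Permits = 3−3 = 0
Slack_AV setup = LS_AV setup − ES_AV setup = 4 − 3 = 1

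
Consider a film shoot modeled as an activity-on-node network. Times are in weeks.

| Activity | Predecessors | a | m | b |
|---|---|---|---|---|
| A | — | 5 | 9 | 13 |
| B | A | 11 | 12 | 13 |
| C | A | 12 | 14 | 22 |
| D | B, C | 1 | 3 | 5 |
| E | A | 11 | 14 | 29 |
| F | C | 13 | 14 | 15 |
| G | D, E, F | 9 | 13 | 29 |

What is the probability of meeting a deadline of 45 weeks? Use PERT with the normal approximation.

0.022

te_A = (5 + 4·9 + 13)/6 = 54/6 = 9; σ²_A = ((13−5)/6)² = 1.778
te_B = (11 + 4·12 + 13)/6 = 72/6 = 12; σ²_B = ((13−11)/6)² = 0.111
te_C = (12 + 4·14 + 22)/6 = 90/6 = 15; σ²_C = ((22−12)/6)² = 2.778
te_D = (1 + 4·3 + 5)/6 = 18/6 = 3; σ²_D = ((5−1)/6)² = 0.444
te_E = (11 + 4·14 + 29)/6 = 96/6 = 16; σ²_E = ((29−11)/6)² = 9.000
te_F = (13 + 4·14 + 15)/6 = 84/6 = 14; σ²_F = ((15−13)/6)² = 0.111
te_G = (9 + 4·13 + 29)/6 = 90/6 = 15; σ²_G = ((29−9)/6)² = 11.111

Forward pass:
ES_A = 0; EF_A = 9
ES_B = 9; EF_B = 9+12 = 21
ES_C = 9; EF_C = 9+15 = 24
ES_D = max(EF_B=21, EF_C=24) = 24; EF_D = 24+3 = 27
ES_E = 9; EF_E = 9+16 = 25
ES_F = 24; EF_F = 24+14 = 38
ES_G = max(EF_D=27, EF_E=25, EF_F=38) = 38; EF_G = 38+15 = 53
Expected project duration μ = 53 weeks. Critical path: A → C → F → G.

Variance along critical path = 1.778 + 2.778 + 0.111 + 11.111 = 15.778; σ = √15.778 = 3.972 weeks.
Z = (45 − 53) / 3.972 = -2.014
P(T ≤ 45) = Φ(-2.014) ≈ 0.022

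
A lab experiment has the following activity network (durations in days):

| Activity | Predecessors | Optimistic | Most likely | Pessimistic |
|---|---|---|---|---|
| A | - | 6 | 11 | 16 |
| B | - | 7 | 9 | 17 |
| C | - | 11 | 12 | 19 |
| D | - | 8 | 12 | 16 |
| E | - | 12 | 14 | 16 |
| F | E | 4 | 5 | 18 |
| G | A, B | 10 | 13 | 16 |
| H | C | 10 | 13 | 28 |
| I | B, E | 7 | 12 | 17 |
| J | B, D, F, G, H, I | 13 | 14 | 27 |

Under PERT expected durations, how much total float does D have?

te_A = (6 + 4·11 + 16)/6 = 66/6 = 11
te_B = (7 + 4·9 + 17)/6 = 60/6 = 10
te_C = (11 + 4·12 + 19)/6 = 78/6 = 13
te_D = (8 + 4·12 + 16)/6 = 72/6 = 12
te_E = (12 + 4·14 + 16)/6 = 84/6 = 14
te_F = (4 + 4·5 + 18)/6 = 42/6 = 7
te_G = (10 + 4·13 + 16)/6 = 78/6 = 13
te_H = (10 + 4·13 + 28)/6 = 90/6 = 15
te_I = (7 + 4·12 + 17)/6 = 72/6 = 12
te_J = (13 + 4·14 + 27)/6 = 96/6 = 16

Forward pass:
ES_A = 0; EF_A = 11
ES_B = 0; EF_B = 10
ES_C = 0; EF_C = 13
ES_D = 0; EF_D = 12
ES_E = 0; EF_E = 14
ES_F = 14; EF_F = 14+7 = 21
ES_G = max(EF_A=11, EF_B=10) = 11; EF_G = 11+13 = 24
ES_H = 13; EF_H = 13+15 = 28
ES_I = max(EF_B=10, EF_E=14) = 14; EF_I = 14+12 = 26
ES_J = max(EF_B=10, EF_D=12, EF_F=21, EF_G=24, EF_H=28, EF_I=26) = 28; EF_J = 28+16 = 44
Expected project duration μ = 44 days. Critical path: C → H → J.

Backward pass:
LF_J = 44; LS_J = 44−16 = 28
LF_I = LS_J = 28; LS_I = 28−12 = 16
LF_H = LS_J = 28; LS_H = 28−15 = 13
LF_G = LS_J = 28; LS_G = 28−13 = 15
LF_F = LS_J = 28; LS_F = 28−7 = 21
LF_E = min(LS_F=21, LS_I=16) = 16; LS_E = 16−14 = 2
LF_D = LS_J = 28; LS_D = 28−12 = 16
LF_C = LS_H = 13; LS_C = 13−13 = 0
LF_B = min(LS_G=15, LS_I=16, LS_J=28) = 15; LS_B = 15−10 = 5
LF_A = LS_G = 15; LS_A = 15−11 = 4
Slack_D = LS_D − ES_D = 16 − 0 = 16

16 days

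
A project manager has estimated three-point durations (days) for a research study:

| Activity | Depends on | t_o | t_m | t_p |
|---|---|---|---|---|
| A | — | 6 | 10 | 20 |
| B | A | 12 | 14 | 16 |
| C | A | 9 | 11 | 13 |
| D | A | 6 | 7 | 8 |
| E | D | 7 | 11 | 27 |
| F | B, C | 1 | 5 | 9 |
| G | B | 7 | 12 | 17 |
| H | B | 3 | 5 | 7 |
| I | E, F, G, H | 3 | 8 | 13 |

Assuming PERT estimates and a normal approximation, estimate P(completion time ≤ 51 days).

0.962

te_A = (6 + 4·10 + 20)/6 = 66/6 = 11; σ²_A = ((20−6)/6)² = 5.444
te_B = (12 + 4·14 + 16)/6 = 84/6 = 14; σ²_B = ((16−12)/6)² = 0.444
te_C = (9 + 4·11 + 13)/6 = 66/6 = 11; σ²_C = ((13−9)/6)² = 0.444
te_D = (6 + 4·7 + 8)/6 = 42/6 = 7; σ²_D = ((8−6)/6)² = 0.111
te_E = (7 + 4·11 + 27)/6 = 78/6 = 13; σ²_E = ((27−7)/6)² = 11.111
te_F = (1 + 4·5 + 9)/6 = 30/6 = 5; σ²_F = ((9−1)/6)² = 1.778
te_G = (7 + 4·12 + 17)/6 = 72/6 = 12; σ²_G = ((17−7)/6)² = 2.778
te_H = (3 + 4·5 + 7)/6 = 30/6 = 5; σ²_H = ((7−3)/6)² = 0.444
te_I = (3 + 4·8 + 13)/6 = 48/6 = 8; σ²_I = ((13−3)/6)² = 2.778

Forward pass:
ES_A = 0; EF_A = 11
ES_B = 11; EF_B = 11+14 = 25
ES_C = 11; EF_C = 11+11 = 22
ES_D = 11; EF_D = 11+7 = 18
ES_E = 18; EF_E = 18+13 = 31
ES_F = max(EF_B=25, EF_C=22) = 25; EF_F = 25+5 = 30
ES_G = 25; EF_G = 25+12 = 37
ES_H = 25; EF_H = 25+5 = 30
ES_I = max(EF_E=31, EF_F=30, EF_G=37, EF_H=30) = 37; EF_I = 37+8 = 45
Expected project duration μ = 45 days. Critical path: A → B → G → I.

Variance along critical path = 5.444 + 0.444 + 2.778 + 2.778 = 11.444; σ = √11.444 = 3.383 days.
Z = (51 − 45) / 3.383 = 1.774
P(T ≤ 51) = Φ(1.774) ≈ 0.962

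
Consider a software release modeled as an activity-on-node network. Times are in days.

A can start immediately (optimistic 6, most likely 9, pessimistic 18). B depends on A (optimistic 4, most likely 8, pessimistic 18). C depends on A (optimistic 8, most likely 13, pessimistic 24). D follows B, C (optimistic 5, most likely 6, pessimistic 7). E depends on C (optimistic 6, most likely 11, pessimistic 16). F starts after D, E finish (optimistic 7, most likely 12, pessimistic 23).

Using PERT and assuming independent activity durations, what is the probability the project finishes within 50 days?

0.669

te_A = (6 + 4·9 + 18)/6 = 60/6 = 10; σ²_A = ((18−6)/6)² = 4.000
te_B = (4 + 4·8 + 18)/6 = 54/6 = 9; σ²_B = ((18−4)/6)² = 5.444
te_C = (8 + 4·13 + 24)/6 = 84/6 = 14; σ²_C = ((24−8)/6)² = 7.111
te_D = (5 + 4·6 + 7)/6 = 36/6 = 6; σ²_D = ((7−5)/6)² = 0.111
te_E = (6 + 4·11 + 16)/6 = 66/6 = 11; σ²_E = ((16−6)/6)² = 2.778
te_F = (7 + 4·12 + 23)/6 = 78/6 = 13; σ²_F = ((23−7)/6)² = 7.111

Forward pass:
ES_A = 0; EF_A = 10
ES_B = 10; EF_B = 10+9 = 19
ES_C = 10; EF_C = 10+14 = 24
ES_D = max(EF_B=19, EF_C=24) = 24; EF_D = 24+6 = 30
ES_E = 24; EF_E = 24+11 = 35
ES_F = max(EF_D=30, EF_E=35) = 35; EF_F = 35+13 = 48
Expected project duration μ = 48 days. Critical path: A → C → E → F.

Variance along critical path = 4.000 + 7.111 + 2.778 + 7.111 = 21.000; σ = √21.000 = 4.583 days.
Z = (50 − 48) / 4.583 = 0.436
P(T ≤ 50) = Φ(0.436) ≈ 0.669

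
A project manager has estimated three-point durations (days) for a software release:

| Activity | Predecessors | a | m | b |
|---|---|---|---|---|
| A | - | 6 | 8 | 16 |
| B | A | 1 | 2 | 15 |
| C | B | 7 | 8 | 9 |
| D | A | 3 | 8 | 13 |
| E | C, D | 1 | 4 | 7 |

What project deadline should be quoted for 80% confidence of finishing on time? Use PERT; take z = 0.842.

te_A = (6 + 4·8 + 16)/6 = 54/6 = 9; σ²_A = ((16−6)/6)² = 2.778
te_B = (1 + 4·2 + 15)/6 = 24/6 = 4; σ²_B = ((15−1)/6)² = 5.444
te_C = (7 + 4·8 + 9)/6 = 48/6 = 8; σ²_C = ((9−7)/6)² = 0.111
te_D = (3 + 4·8 + 13)/6 = 48/6 = 8; σ²_D = ((13−3)/6)² = 2.778
te_E = (1 + 4·4 + 7)/6 = 24/6 = 4; σ²_E = ((7−1)/6)² = 1.000

Forward pass:
ES_A = 0; EF_A = 9
ES_B = 9; EF_B = 9+4 = 13
ES_C = 13; EF_C = 13+8 = 21
ES_D = 9; EF_D = 9+8 = 17
ES_E = max(EF_C=21, EF_D=17) = 21; EF_E = 21+4 = 25
Expected project duration μ = 25 days. Critical path: A → B → C → E.

Variance along critical path = 2.778 + 5.444 + 0.111 + 1.000 = 9.333; σ = 3.055 days.
D = μ + z·σ = 25 + 0.842·3.055 = 27.6 days

27.6 days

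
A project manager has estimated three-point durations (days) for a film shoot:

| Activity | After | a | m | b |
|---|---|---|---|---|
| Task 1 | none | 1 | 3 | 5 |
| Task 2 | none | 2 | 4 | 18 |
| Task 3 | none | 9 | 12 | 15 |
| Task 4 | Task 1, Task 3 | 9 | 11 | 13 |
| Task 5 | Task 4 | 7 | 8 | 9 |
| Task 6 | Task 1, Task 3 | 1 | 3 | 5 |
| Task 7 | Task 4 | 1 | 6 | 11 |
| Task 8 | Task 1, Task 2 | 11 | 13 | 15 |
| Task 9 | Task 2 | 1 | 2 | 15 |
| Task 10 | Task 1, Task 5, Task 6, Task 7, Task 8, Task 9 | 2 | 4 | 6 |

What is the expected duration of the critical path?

35 days

te_Task 1 = (1 + 4·3 + 5)/6 = 18/6 = 3
te_Task 2 = (2 + 4·4 + 18)/6 = 36/6 = 6
te_Task 3 = (9 + 4·12 + 15)/6 = 72/6 = 12
te_Task 4 = (9 + 4·11 + 13)/6 = 66/6 = 11
te_Task 5 = (7 + 4·8 + 9)/6 = 48/6 = 8
te_Task 6 = (1 + 4·3 + 5)/6 = 18/6 = 3
te_Task 7 = (1 + 4·6 + 11)/6 = 36/6 = 6
te_Task 8 = (11 + 4·13 + 15)/6 = 78/6 = 13
te_Task 9 = (1 + 4·2 + 15)/6 = 24/6 = 4
te_Task 10 = (2 + 4·4 + 6)/6 = 24/6 = 4

Forward pass:
ES_Task 1 = 0; EF_Task 1 = 3
ES_Task 2 = 0; EF_Task 2 = 6
ES_Task 3 = 0; EF_Task 3 = 12
ES_Task 4 = max(EF_Task 1=3, EF_Task 3=12) = 12; EF_Task 4 = 12+11 = 23
ES_Task 5 = 23; EF_Task 5 = 23+8 = 31
ES_Task 6 = max(EF_Task 1=3, EF_Task 3=12) = 12; EF_Task 6 = 12+3 = 15
ES_Task 7 = 23; EF_Task 7 = 23+6 = 29
ES_Task 8 = max(EF_Task 1=3, EF_Task 2=6) = 6; EF_Task 8 = 6+13 = 19
ES_Task 9 = 6; EF_Task 9 = 6+4 = 10
ES_Task 10 = max(EF_Task 1=3, EF_Task 5=31, EF_Task 6=15, EF_Task 7=29, EF_Task 8=19, EF_Task 9=10) = 31; EF_Task 10 = 31+4 = 35
Expected project duration μ = 35 days. Critical path: Task 3 → Task 4 → Task 5 → Task 10.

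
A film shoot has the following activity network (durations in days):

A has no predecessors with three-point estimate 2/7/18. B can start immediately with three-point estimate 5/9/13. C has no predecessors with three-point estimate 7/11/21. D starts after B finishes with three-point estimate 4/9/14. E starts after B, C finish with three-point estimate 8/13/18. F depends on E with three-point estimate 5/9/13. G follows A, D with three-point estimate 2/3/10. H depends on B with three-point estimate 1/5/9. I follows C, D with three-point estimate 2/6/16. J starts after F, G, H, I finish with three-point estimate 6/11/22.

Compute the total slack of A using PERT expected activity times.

te_A = (2 + 4·7 + 18)/6 = 48/6 = 8
te_B = (5 + 4·9 + 13)/6 = 54/6 = 9
te_C = (7 + 4·11 + 21)/6 = 72/6 = 12
te_D = (4 + 4·9 + 14)/6 = 54/6 = 9
te_E = (8 + 4·13 + 18)/6 = 78/6 = 13
te_F = (5 + 4·9 + 13)/6 = 54/6 = 9
te_G = (2 + 4·3 + 10)/6 = 24/6 = 4
te_H = (1 + 4·5 + 9)/6 = 30/6 = 5
te_I = (2 + 4·6 + 16)/6 = 42/6 = 7
te_J = (6 + 4·11 + 22)/6 = 72/6 = 12

Forward pass:
ES_A = 0; EF_A = 8
ES_B = 0; EF_B = 9
ES_C = 0; EF_C = 12
ES_D = 9; EF_D = 9+9 = 18
ES_E = max(EF_B=9, EF_C=12) = 12; EF_E = 12+13 = 25
ES_F = 25; EF_F = 25+9 = 34
ES_G = max(EF_A=8, EF_D=18) = 18; EF_G = 18+4 = 22
ES_H = 9; EF_H = 9+5 = 14
ES_I = max(EF_C=12, EF_D=18) = 18; EF_I = 18+7 = 25
ES_J = max(EF_F=34, EF_G=22, EF_H=14, EF_I=25) = 34; EF_J = 34+12 = 46
Expected project duration μ = 46 days. Critical path: C → E → F → J.

Backward pass:
LF_J = 46; LS_J = 46−12 = 34
LF_I = LS_J = 34; LS_I = 34−7 = 27
LF_H = LS_J = 34; LS_H = 34−5 = 29
LF_G = LS_J = 34; LS_G = 34−4 = 30
LF_F = LS_J = 34; LS_F = 34−9 = 25
LF_E = LS_F = 25; LS_E = 25−13 = 12
LF_D = min(LS_G=30, LS_I=27) = 27; LS_D = 27−9 = 18
LF_C = min(LS_E=12, LS_I=27) = 12; LS_C = 12−12 = 0
LF_B = min(LS_D=18, LS_E=12, LS_H=29) = 12; LS_B = 12−9 = 3
LF_A = LS_G = 30; LS_A = 30−8 = 22
Slack_A = LS_A − ES_A = 22 − 0 = 22

22 days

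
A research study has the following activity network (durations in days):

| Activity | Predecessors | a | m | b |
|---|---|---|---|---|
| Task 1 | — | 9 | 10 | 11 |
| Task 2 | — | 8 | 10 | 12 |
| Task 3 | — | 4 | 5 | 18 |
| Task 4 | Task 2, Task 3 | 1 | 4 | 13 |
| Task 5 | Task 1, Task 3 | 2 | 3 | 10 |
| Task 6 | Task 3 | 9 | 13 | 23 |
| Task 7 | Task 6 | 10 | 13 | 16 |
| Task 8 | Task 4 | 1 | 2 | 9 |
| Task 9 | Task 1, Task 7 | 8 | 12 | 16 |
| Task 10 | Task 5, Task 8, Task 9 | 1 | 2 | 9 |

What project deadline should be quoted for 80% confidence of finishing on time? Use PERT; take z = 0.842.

te_Task 1 = (9 + 4·10 + 11)/6 = 60/6 = 10; σ²_Task 1 = ((11−9)/6)² = 0.111
te_Task 2 = (8 + 4·10 + 12)/6 = 60/6 = 10; σ²_Task 2 = ((12−8)/6)² = 0.444
te_Task 3 = (4 + 4·5 + 18)/6 = 42/6 = 7; σ²_Task 3 = ((18−4)/6)² = 5.444
te_Task 4 = (1 + 4·4 + 13)/6 = 30/6 = 5; σ²_Task 4 = ((13−1)/6)² = 4.000
te_Task 5 = (2 + 4·3 + 10)/6 = 24/6 = 4; σ²_Task 5 = ((10−2)/6)² = 1.778
te_Task 6 = (9 + 4·13 + 23)/6 = 84/6 = 14; σ²_Task 6 = ((23−9)/6)² = 5.444
te_Task 7 = (10 + 4·13 + 16)/6 = 78/6 = 13; σ²_Task 7 = ((16−10)/6)² = 1.000
te_Task 8 = (1 + 4·2 + 9)/6 = 18/6 = 3; σ²_Task 8 = ((9−1)/6)² = 1.778
te_Task 9 = (8 + 4·12 + 16)/6 = 72/6 = 12; σ²_Task 9 = ((16−8)/6)² = 1.778
te_Task 10 = (1 + 4·2 + 9)/6 = 18/6 = 3; σ²_Task 10 = ((9−1)/6)² = 1.778

Forward pass:
ES_Task 1 = 0; EF_Task 1 = 10
ES_Task 2 = 0; EF_Task 2 = 10
ES_Task 3 = 0; EF_Task 3 = 7
ES_Task 4 = max(EF_Task 2=10, EF_Task 3=7) = 10; EF_Task 4 = 10+5 = 15
ES_Task 5 = max(EF_Task 1=10, EF_Task 3=7) = 10; EF_Task 5 = 10+4 = 14
ES_Task 6 = 7; EF_Task 6 = 7+14 = 21
ES_Task 7 = 21; EF_Task 7 = 21+13 = 34
ES_Task 8 = 15; EF_Task 8 = 15+3 = 18
ES_Task 9 = max(EF_Task 1=10, EF_Task 7=34) = 34; EF_Task 9 = 34+12 = 46
ES_Task 10 = max(EF_Task 5=14, EF_Task 8=18, EF_Task 9=46) = 46; EF_Task 10 = 46+3 = 49
Expected project duration μ = 49 days. Critical path: Task 3 → Task 6 → Task 7 → Task 9 → Task 10.

Variance along critical path = 5.444 + 5.444 + 1.000 + 1.778 + 1.778 = 15.444; σ = 3.930 days.
D = μ + z·σ = 49 + 0.842·3.930 = 52.3 days

52.3 days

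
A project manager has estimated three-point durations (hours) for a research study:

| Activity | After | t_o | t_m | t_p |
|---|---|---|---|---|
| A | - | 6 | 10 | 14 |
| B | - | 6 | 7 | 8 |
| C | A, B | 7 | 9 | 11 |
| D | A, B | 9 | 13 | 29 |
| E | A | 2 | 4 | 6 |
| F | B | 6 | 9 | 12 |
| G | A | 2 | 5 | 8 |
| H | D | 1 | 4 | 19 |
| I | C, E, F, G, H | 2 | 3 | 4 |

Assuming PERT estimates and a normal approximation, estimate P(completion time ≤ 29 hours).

0.143

te_A = (6 + 4·10 + 14)/6 = 60/6 = 10; σ²_A = ((14−6)/6)² = 1.778
te_B = (6 + 4·7 + 8)/6 = 42/6 = 7; σ²_B = ((8−6)/6)² = 0.111
te_C = (7 + 4·9 + 11)/6 = 54/6 = 9; σ²_C = ((11−7)/6)² = 0.444
te_D = (9 + 4·13 + 29)/6 = 90/6 = 15; σ²_D = ((29−9)/6)² = 11.111
te_E = (2 + 4·4 + 6)/6 = 24/6 = 4; σ²_E = ((6−2)/6)² = 0.444
te_F = (6 + 4·9 + 12)/6 = 54/6 = 9; σ²_F = ((12−6)/6)² = 1.000
te_G = (2 + 4·5 + 8)/6 = 30/6 = 5; σ²_G = ((8−2)/6)² = 1.000
te_H = (1 + 4·4 + 19)/6 = 36/6 = 6; σ²_H = ((19−1)/6)² = 9.000
te_I = (2 + 4·3 + 4)/6 = 18/6 = 3; σ²_I = ((4−2)/6)² = 0.111

Forward pass:
ES_A = 0; EF_A = 10
ES_B = 0; EF_B = 7
ES_C = max(EF_A=10, EF_B=7) = 10; EF_C = 10+9 = 19
ES_D = max(EF_A=10, EF_B=7) = 10; EF_D = 10+15 = 25
ES_E = 10; EF_E = 10+4 = 14
ES_F = 7; EF_F = 7+9 = 16
ES_G = 10; EF_G = 10+5 = 15
ES_H = 25; EF_H = 25+6 = 31
ES_I = max(EF_C=19, EF_E=14, EF_F=16, EF_G=15, EF_H=31) = 31; EF_I = 31+3 = 34
Expected project duration μ = 34 hours. Critical path: A → D → H → I.

Variance along critical path = 1.778 + 11.111 + 9.000 + 0.111 = 22.000; σ = √22.000 = 4.690 hours.
Z = (29 − 34) / 4.690 = -1.066
P(T ≤ 29) = Φ(-1.066) ≈ 0.143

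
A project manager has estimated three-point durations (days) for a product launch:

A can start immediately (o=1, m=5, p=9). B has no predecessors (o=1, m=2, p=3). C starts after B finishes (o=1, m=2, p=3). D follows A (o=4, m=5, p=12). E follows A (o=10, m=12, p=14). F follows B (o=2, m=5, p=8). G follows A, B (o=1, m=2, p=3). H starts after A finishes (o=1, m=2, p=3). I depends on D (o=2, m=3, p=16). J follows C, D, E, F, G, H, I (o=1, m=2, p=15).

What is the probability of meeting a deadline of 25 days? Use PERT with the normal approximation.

0.926

te_A = (1 + 4·5 + 9)/6 = 30/6 = 5; σ²_A = ((9−1)/6)² = 1.778
te_B = (1 + 4·2 + 3)/6 = 12/6 = 2; σ²_B = ((3−1)/6)² = 0.111
te_C = (1 + 4·2 + 3)/6 = 12/6 = 2; σ²_C = ((3−1)/6)² = 0.111
te_D = (4 + 4·5 + 12)/6 = 36/6 = 6; σ²_D = ((12−4)/6)² = 1.778
te_E = (10 + 4·12 + 14)/6 = 72/6 = 12; σ²_E = ((14−10)/6)² = 0.444
te_F = (2 + 4·5 + 8)/6 = 30/6 = 5; σ²_F = ((8−2)/6)² = 1.000
te_G = (1 + 4·2 + 3)/6 = 12/6 = 2; σ²_G = ((3−1)/6)² = 0.111
te_H = (1 + 4·2 + 3)/6 = 12/6 = 2; σ²_H = ((3−1)/6)² = 0.111
te_I = (2 + 4·3 + 16)/6 = 30/6 = 5; σ²_I = ((16−2)/6)² = 5.444
te_J = (1 + 4·2 + 15)/6 = 24/6 = 4; σ²_J = ((15−1)/6)² = 5.444

Forward pass:
ES_A = 0; EF_A = 5
ES_B = 0; EF_B = 2
ES_C = 2; EF_C = 2+2 = 4
ES_D = 5; EF_D = 5+6 = 11
ES_E = 5; EF_E = 5+12 = 17
ES_F = 2; EF_F = 2+5 = 7
ES_G = max(EF_A=5, EF_B=2) = 5; EF_G = 5+2 = 7
ES_H = 5; EF_H = 5+2 = 7
ES_I = 11; EF_I = 11+5 = 16
ES_J = max(EF_C=4, EF_D=11, EF_E=17, EF_F=7, EF_G=7, EF_H=7, EF_I=16) = 17; EF_J = 17+4 = 21
Expected project duration μ = 21 days. Critical path: A → E → J.

Variance along critical path = 1.778 + 0.444 + 5.444 = 7.667; σ = √7.667 = 2.769 days.
Z = (25 − 21) / 2.769 = 1.445
P(T ≤ 25) = Φ(1.445) ≈ 0.926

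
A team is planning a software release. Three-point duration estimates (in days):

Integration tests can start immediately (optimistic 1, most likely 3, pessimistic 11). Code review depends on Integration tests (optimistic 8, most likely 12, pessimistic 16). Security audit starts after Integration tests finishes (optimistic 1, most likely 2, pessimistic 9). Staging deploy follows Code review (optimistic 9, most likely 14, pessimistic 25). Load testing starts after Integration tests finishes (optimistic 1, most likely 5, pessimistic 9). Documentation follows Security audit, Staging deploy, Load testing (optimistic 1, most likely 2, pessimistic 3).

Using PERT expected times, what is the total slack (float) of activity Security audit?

24 days

te_Integration tests = (1 + 4·3 + 11)/6 = 24/6 = 4
te_Code review = (8 + 4·12 + 16)/6 = 72/6 = 12
te_Security audit = (1 + 4·2 + 9)/6 = 18/6 = 3
te_Staging deploy = (9 + 4·14 + 25)/6 = 90/6 = 15
te_Load testing = (1 + 4·5 + 9)/6 = 30/6 = 5
te_Documentation = (1 + 4·2 + 3)/6 = 12/6 = 2

Forward pass:
ES_Integration tests = 0; EF_Integration tests = 4
ES_Code review = 4; EF_Code review = 4+12 = 16
ES_Security audit = 4; EF_Security audit = 4+3 = 7
ES_Staging deploy = 16; EF_Staging deploy = 16+15 = 31
ES_Load testing = 4; EF_Load testing = 4+5 = 9
ES_Documentation = max(EF_Security audit=7, EF_Staging deploy=31, EF_Load testing=9) = 31; EF_Documentation = 31+2 = 33
Expected project duration μ = 33 days. Critical path: Integration tests → Code review → Staging deploy → Documentation.

Backward pass:
LF_Documentation = 33; LS_Documentation = 33−2 = 31
LF_Load testing = LS_Documentation = 31; LS_Load testing = 31−5 = 26
LF_Staging deploy = LS_Documentation = 31; LS_Staging deploy = 31−15 = 16
LF_Security audit = LS_Documentation = 31; LS_Security audit = 31−3 = 28
LF_Code review = LS_Staging deploy = 16; LS_Code review = 16−12 = 4
LF_Integration tests = min(LS_Code review=4, LS_Security audit=28, LS_Load testing=26) = 4; LS_Integration tests = 4−4 = 0
Slack_Security audit = LS_Security audit − ES_Security audit = 28 − 4 = 24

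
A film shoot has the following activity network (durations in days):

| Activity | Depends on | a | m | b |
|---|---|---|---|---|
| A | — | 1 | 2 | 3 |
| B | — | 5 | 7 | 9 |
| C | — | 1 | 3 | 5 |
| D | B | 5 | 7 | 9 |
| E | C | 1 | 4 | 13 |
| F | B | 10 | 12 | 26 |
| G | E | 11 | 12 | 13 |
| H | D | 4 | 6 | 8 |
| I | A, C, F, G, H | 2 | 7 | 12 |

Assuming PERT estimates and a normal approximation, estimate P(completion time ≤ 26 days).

te_A = (1 + 4·2 + 3)/6 = 12/6 = 2; σ²_A = ((3−1)/6)² = 0.111
te_B = (5 + 4·7 + 9)/6 = 42/6 = 7; σ²_B = ((9−5)/6)² = 0.444
te_C = (1 + 4·3 + 5)/6 = 18/6 = 3; σ²_C = ((5−1)/6)² = 0.444
te_D = (5 + 4·7 + 9)/6 = 42/6 = 7; σ²_D = ((9−5)/6)² = 0.444
te_E = (1 + 4·4 + 13)/6 = 30/6 = 5; σ²_E = ((13−1)/6)² = 4.000
te_F = (10 + 4·12 + 26)/6 = 84/6 = 14; σ²_F = ((26−10)/6)² = 7.111
te_G = (11 + 4·12 + 13)/6 = 72/6 = 12; σ²_G = ((13−11)/6)² = 0.111
te_H = (4 + 4·6 + 8)/6 = 36/6 = 6; σ²_H = ((8−4)/6)² = 0.444
te_I = (2 + 4·7 + 12)/6 = 42/6 = 7; σ²_I = ((12−2)/6)² = 2.778

Forward pass:
ES_A = 0; EF_A = 2
ES_B = 0; EF_B = 7
ES_C = 0; EF_C = 3
ES_D = 7; EF_D = 7+7 = 14
ES_E = 3; EF_E = 3+5 = 8
ES_F = 7; EF_F = 7+14 = 21
ES_G = 8; EF_G = 8+12 = 20
ES_H = 14; EF_H = 14+6 = 20
ES_I = max(EF_A=2, EF_C=3, EF_F=21, EF_G=20, EF_H=20) = 21; EF_I = 21+7 = 28
Expected project duration μ = 28 days. Critical path: B → F → I.

Variance along critical path = 0.444 + 7.111 + 2.778 = 10.333; σ = √10.333 = 3.215 days.
Z = (26 − 28) / 3.215 = -0.622
P(T ≤ 26) = Φ(-0.622) ≈ 0.267

0.267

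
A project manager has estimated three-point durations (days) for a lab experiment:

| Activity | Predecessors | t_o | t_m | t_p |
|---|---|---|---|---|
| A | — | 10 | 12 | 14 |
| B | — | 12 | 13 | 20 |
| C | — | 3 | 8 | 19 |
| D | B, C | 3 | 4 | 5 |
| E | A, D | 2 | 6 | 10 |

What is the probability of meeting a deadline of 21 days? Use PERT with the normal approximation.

0.059

te_A = (10 + 4·12 + 14)/6 = 72/6 = 12; σ²_A = ((14−10)/6)² = 0.444
te_B = (12 + 4·13 + 20)/6 = 84/6 = 14; σ²_B = ((20−12)/6)² = 1.778
te_C = (3 + 4·8 + 19)/6 = 54/6 = 9; σ²_C = ((19−3)/6)² = 7.111
te_D = (3 + 4·4 + 5)/6 = 24/6 = 4; σ²_D = ((5−3)/6)² = 0.111
te_E = (2 + 4·6 + 10)/6 = 36/6 = 6; σ²_E = ((10−2)/6)² = 1.778

Forward pass:
ES_A = 0; EF_A = 12
ES_B = 0; EF_B = 14
ES_C = 0; EF_C = 9
ES_D = max(EF_B=14, EF_C=9) = 14; EF_D = 14+4 = 18
ES_E = max(EF_A=12, EF_D=18) = 18; EF_E = 18+6 = 24
Expected project duration μ = 24 days. Critical path: B → D → E.

Variance along critical path = 1.778 + 0.111 + 1.778 = 3.667; σ = √3.667 = 1.915 days.
Z = (21 − 24) / 1.915 = -1.567
P(T ≤ 21) = Φ(-1.567) ≈ 0.059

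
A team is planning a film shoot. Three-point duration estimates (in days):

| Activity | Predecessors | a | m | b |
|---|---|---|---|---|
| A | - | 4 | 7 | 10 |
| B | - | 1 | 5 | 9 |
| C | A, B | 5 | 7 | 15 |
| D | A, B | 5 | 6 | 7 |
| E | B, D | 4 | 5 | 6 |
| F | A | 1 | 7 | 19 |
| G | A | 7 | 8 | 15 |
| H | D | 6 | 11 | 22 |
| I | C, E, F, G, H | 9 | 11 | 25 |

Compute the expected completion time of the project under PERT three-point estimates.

te_A = (4 + 4·7 + 10)/6 = 42/6 = 7
te_B = (1 + 4·5 + 9)/6 = 30/6 = 5
te_C = (5 + 4·7 + 15)/6 = 48/6 = 8
te_D = (5 + 4·6 + 7)/6 = 36/6 = 6
te_E = (4 + 4·5 + 6)/6 = 30/6 = 5
te_F = (1 + 4·7 + 19)/6 = 48/6 = 8
te_G = (7 + 4·8 + 15)/6 = 54/6 = 9
te_H = (6 + 4·11 + 22)/6 = 72/6 = 12
te_I = (9 + 4·11 + 25)/6 = 78/6 = 13

Forward pass:
ES_A = 0; EF_A = 7
ES_B = 0; EF_B = 5
ES_C = max(EF_A=7, EF_B=5) = 7; EF_C = 7+8 = 15
ES_D = max(EF_A=7, EF_B=5) = 7; EF_D = 7+6 = 13
ES_E = max(EF_B=5, EF_D=13) = 13; EF_E = 13+5 = 18
ES_F = 7; EF_F = 7+8 = 15
ES_G = 7; EF_G = 7+9 = 16
ES_H = 13; EF_H = 13+12 = 25
ES_I = max(EF_C=15, EF_E=18, EF_F=15, EF_G=16, EF_H=25) = 25; EF_I = 25+13 = 38
Expected project duration μ = 38 days. Critical path: A → D → H → I.

38 days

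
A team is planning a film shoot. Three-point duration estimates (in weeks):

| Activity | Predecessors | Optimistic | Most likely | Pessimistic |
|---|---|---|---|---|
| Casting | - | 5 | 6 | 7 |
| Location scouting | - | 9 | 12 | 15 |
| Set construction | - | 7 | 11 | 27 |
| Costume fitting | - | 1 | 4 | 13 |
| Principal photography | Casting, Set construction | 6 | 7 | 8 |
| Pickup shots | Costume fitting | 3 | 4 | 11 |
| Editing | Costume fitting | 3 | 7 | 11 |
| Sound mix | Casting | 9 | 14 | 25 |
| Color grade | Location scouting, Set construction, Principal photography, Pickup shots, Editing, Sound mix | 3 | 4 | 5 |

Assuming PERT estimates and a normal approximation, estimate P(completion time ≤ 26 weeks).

te_Casting = (5 + 4·6 + 7)/6 = 36/6 = 6; σ²_Casting = ((7−5)/6)² = 0.111
te_Location scouting = (9 + 4·12 + 15)/6 = 72/6 = 12; σ²_Location scouting = ((15−9)/6)² = 1.000
te_Set construction = (7 + 4·11 + 27)/6 = 78/6 = 13; σ²_Set construction = ((27−7)/6)² = 11.111
te_Costume fitting = (1 + 4·4 + 13)/6 = 30/6 = 5; σ²_Costume fitting = ((13−1)/6)² = 4.000
te_Principal photography = (6 + 4·7 + 8)/6 = 42/6 = 7; σ²_Principal photography = ((8−6)/6)² = 0.111
te_Pickup shots = (3 + 4·4 + 11)/6 = 30/6 = 5; σ²_Pickup shots = ((11−3)/6)² = 1.778
te_Editing = (3 + 4·7 + 11)/6 = 42/6 = 7; σ²_Editing = ((11−3)/6)² = 1.778
te_Sound mix = (9 + 4·14 + 25)/6 = 90/6 = 15; σ²_Sound mix = ((25−9)/6)² = 7.111
te_Color grade = (3 + 4·4 + 5)/6 = 24/6 = 4; σ²_Color grade = ((5−3)/6)² = 0.111

Forward pass:
ES_Casting = 0; EF_Casting = 6
ES_Location scouting = 0; EF_Location scouting = 12
ES_Set construction = 0; EF_Set construction = 13
ES_Costume fitting = 0; EF_Costume fitting = 5
ES_Principal photography = max(EF_Casting=6, EF_Set construction=13) = 13; EF_Principal photography = 13+7 = 20
ES_Pickup shots = 5; EF_Pickup shots = 5+5 = 10
ES_Editing = 5; EF_Editing = 5+7 = 12
ES_Sound mix = 6; EF_Sound mix = 6+15 = 21
ES_Color grade = max(EF_Location scouting=12, EF_Set construction=13, EF_Principal photography=20, EF_Pickup shots=10, EF_Editing=12, EF_Sound mix=21) = 21; EF_Color grade = 21+4 = 25
Expected project duration μ = 25 weeks. Critical path: Casting → Sound mix → Color grade.

Variance along critical path = 0.111 + 7.111 + 0.111 = 7.333; σ = √7.333 = 2.708 weeks.
Z = (26 − 25) / 2.708 = 0.369
P(T ≤ 26) = Φ(0.369) ≈ 0.644

0.644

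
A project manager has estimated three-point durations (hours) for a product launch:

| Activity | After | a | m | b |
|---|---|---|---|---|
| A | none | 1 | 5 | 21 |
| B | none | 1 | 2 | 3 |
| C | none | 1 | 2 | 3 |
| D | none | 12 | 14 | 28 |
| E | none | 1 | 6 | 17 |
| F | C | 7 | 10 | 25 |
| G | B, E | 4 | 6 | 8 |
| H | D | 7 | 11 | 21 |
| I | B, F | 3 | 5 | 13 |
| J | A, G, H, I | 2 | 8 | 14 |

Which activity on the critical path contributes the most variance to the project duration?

te_A = (1 + 4·5 + 21)/6 = 42/6 = 7; σ²_A = ((21−1)/6)² = 11.111
te_B = (1 + 4·2 + 3)/6 = 12/6 = 2; σ²_B = ((3−1)/6)² = 0.111
te_C = (1 + 4·2 + 3)/6 = 12/6 = 2; σ²_C = ((3−1)/6)² = 0.111
te_D = (12 + 4·14 + 28)/6 = 96/6 = 16; σ²_D = ((28−12)/6)² = 7.111
te_E = (1 + 4·6 + 17)/6 = 42/6 = 7; σ²_E = ((17−1)/6)² = 7.111
te_F = (7 + 4·10 + 25)/6 = 72/6 = 12; σ²_F = ((25−7)/6)² = 9.000
te_G = (4 + 4·6 + 8)/6 = 36/6 = 6; σ²_G = ((8−4)/6)² = 0.444
te_H = (7 + 4·11 + 21)/6 = 72/6 = 12; σ²_H = ((21−7)/6)² = 5.444
te_I = (3 + 4·5 + 13)/6 = 36/6 = 6; σ²_I = ((13−3)/6)² = 2.778
te_J = (2 + 4·8 + 14)/6 = 48/6 = 8; σ²_J = ((14−2)/6)² = 4.000

Forward pass:
ES_A = 0; EF_A = 7
ES_B = 0; EF_B = 2
ES_C = 0; EF_C = 2
ES_D = 0; EF_D = 16
ES_E = 0; EF_E = 7
ES_F = 2; EF_F = 2+12 = 14
ES_G = max(EF_B=2, EF_E=7) = 7; EF_G = 7+6 = 13
ES_H = 16; EF_H = 16+12 = 28
ES_I = max(EF_B=2, EF_F=14) = 14; EF_I = 14+6 = 20
ES_J = max(EF_A=7, EF_G=13, EF_H=28, EF_I=20) = 28; EF_J = 28+8 = 36
Expected project duration μ = 36 hours. Critical path: D → H → J.

Variances on critical path: σ²_D=7.111, σ²_H=5.444, σ²_J=4.000.
Largest is σ²_D = 7.111.

D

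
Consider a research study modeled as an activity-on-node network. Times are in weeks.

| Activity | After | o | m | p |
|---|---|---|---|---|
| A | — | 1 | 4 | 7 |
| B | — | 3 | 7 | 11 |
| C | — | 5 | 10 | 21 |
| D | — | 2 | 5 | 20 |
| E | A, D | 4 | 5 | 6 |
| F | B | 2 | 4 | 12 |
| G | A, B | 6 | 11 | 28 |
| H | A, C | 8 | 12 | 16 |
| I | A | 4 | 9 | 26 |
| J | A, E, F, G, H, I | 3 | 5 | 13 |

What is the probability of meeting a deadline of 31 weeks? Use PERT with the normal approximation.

0.721

te_A = (1 + 4·4 + 7)/6 = 24/6 = 4; σ²_A = ((7−1)/6)² = 1.000
te_B = (3 + 4·7 + 11)/6 = 42/6 = 7; σ²_B = ((11−3)/6)² = 1.778
te_C = (5 + 4·10 + 21)/6 = 66/6 = 11; σ²_C = ((21−5)/6)² = 7.111
te_D = (2 + 4·5 + 20)/6 = 42/6 = 7; σ²_D = ((20−2)/6)² = 9.000
te_E = (4 + 4·5 + 6)/6 = 30/6 = 5; σ²_E = ((6−4)/6)² = 0.111
te_F = (2 + 4·4 + 12)/6 = 30/6 = 5; σ²_F = ((12−2)/6)² = 2.778
te_G = (6 + 4·11 + 28)/6 = 78/6 = 13; σ²_G = ((28−6)/6)² = 13.444
te_H = (8 + 4·12 + 16)/6 = 72/6 = 12; σ²_H = ((16−8)/6)² = 1.778
te_I = (4 + 4·9 + 26)/6 = 66/6 = 11; σ²_I = ((26−4)/6)² = 13.444
te_J = (3 + 4·5 + 13)/6 = 36/6 = 6; σ²_J = ((13−3)/6)² = 2.778

Forward pass:
ES_A = 0; EF_A = 4
ES_B = 0; EF_B = 7
ES_C = 0; EF_C = 11
ES_D = 0; EF_D = 7
ES_E = max(EF_A=4, EF_D=7) = 7; EF_E = 7+5 = 12
ES_F = 7; EF_F = 7+5 = 12
ES_G = max(EF_A=4, EF_B=7) = 7; EF_G = 7+13 = 20
ES_H = max(EF_A=4, EF_C=11) = 11; EF_H = 11+12 = 23
ES_I = 4; EF_I = 4+11 = 15
ES_J = max(EF_A=4, EF_E=12, EF_F=12, EF_G=20, EF_H=23, EF_I=15) = 23; EF_J = 23+6 = 29
Expected project duration μ = 29 weeks. Critical path: C → H → J.

Variance along critical path = 7.111 + 1.778 + 2.778 = 11.667; σ = √11.667 = 3.416 weeks.
Z = (31 − 29) / 3.416 = 0.586
P(T ≤ 31) = Φ(0.586) ≈ 0.721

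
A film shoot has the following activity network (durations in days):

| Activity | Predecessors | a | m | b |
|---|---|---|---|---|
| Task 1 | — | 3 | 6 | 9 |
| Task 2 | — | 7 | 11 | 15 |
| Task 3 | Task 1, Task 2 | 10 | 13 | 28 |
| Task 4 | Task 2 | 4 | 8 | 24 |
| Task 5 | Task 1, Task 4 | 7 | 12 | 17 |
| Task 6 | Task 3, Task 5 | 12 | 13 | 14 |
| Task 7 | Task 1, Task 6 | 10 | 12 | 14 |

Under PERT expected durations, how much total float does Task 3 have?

te_Task 1 = (3 + 4·6 + 9)/6 = 36/6 = 6
te_Task 2 = (7 + 4·11 + 15)/6 = 66/6 = 11
te_Task 3 = (10 + 4·13 + 28)/6 = 90/6 = 15
te_Task 4 = (4 + 4·8 + 24)/6 = 60/6 = 10
te_Task 5 = (7 + 4·12 + 17)/6 = 72/6 = 12
te_Task 6 = (12 + 4·13 + 14)/6 = 78/6 = 13
te_Task 7 = (10 + 4·12 + 14)/6 = 72/6 = 12

Forward pass:
ES_Task 1 = 0; EF_Task 1 = 6
ES_Task 2 = 0; EF_Task 2 = 11
ES_Task 3 = max(EF_Task 1=6, EF_Task 2=11) = 11; EF_Task 3 = 11+15 = 26
ES_Task 4 = 11; EF_Task 4 = 11+10 = 21
ES_Task 5 = max(EF_Task 1=6, EF_Task 4=21) = 21; EF_Task 5 = 21+12 = 33
ES_Task 6 = max(EF_Task 3=26, EF_Task 5=33) = 33; EF_Task 6 = 33+13 = 46
ES_Task 7 = max(EF_Task 1=6, EF_Task 6=46) = 46; EF_Task 7 = 46+12 = 58
Expected project duration μ = 58 days. Critical path: Task 2 → Task 4 → Task 5 → Task 6 → Task 7.

Backward pass:
LF_Task 7 = 58; LS_Task 7 = 58−12 = 46
LF_Task 6 = LS_Task 7 = 46; LS_Task 6 = 46−13 = 33
LF_Task 5 = LS_Task 6 = 33; LS_Task 5 = 33−12 = 21
LF_Task 4 = LS_Task 5 = 21; LS_Task 4 = 21−10 = 11
LF_Task 3 = LS_Task 6 = 33; LS_Task 3 = 33−15 = 18
LF_Task 2 = min(LS_Task 3=18, LS_Task 4=11) = 11; LS_Task 2 = 11−11 = 0
LF_Task 1 = min(LS_Task 3=18, LS_Task 5=21, LS_Task 7=46) = 18; LS_Task 1 = 18−6 = 12
Slack_Task 3 = LS_Task 3 − ES_Task 3 = 18 − 11 = 7

7 days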